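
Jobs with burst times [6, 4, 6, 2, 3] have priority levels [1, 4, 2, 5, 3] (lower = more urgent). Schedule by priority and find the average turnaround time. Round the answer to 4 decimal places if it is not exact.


Sort by priority (ascending = highest first):
Order: [(1, 6), (2, 6), (3, 3), (4, 4), (5, 2)]
Completion times:
  Priority 1, burst=6, C=6
  Priority 2, burst=6, C=12
  Priority 3, burst=3, C=15
  Priority 4, burst=4, C=19
  Priority 5, burst=2, C=21
Average turnaround = 73/5 = 14.6

14.6


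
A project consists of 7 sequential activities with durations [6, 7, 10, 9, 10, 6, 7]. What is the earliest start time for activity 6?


Activity 6 starts after activities 1 through 5 complete.
Predecessor durations: [6, 7, 10, 9, 10]
ES = 6 + 7 + 10 + 9 + 10 = 42

42


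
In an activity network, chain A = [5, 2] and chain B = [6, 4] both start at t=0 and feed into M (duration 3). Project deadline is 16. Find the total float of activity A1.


Forward pass: ES(A1) = sum of predecessors on chain A = 0
EF = ES + duration = 0 + 5 = 5
Backward pass: LF(M) = deadline = 16; LS(M) = 16 - 3 = 13
LF(A1) = LS(M) - sum(successors on chain A) = 13 - 2 = 11
LS = LF - duration = 11 - 5 = 6
Total float = LS - ES = 6 - 0 = 6

6


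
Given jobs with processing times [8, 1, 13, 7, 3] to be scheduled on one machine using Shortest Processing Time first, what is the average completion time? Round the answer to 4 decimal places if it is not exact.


Sort jobs by processing time (SPT order): [1, 3, 7, 8, 13]
Compute completion times sequentially:
  Job 1: processing = 1, completes at 1
  Job 2: processing = 3, completes at 4
  Job 3: processing = 7, completes at 11
  Job 4: processing = 8, completes at 19
  Job 5: processing = 13, completes at 32
Sum of completion times = 67
Average completion time = 67/5 = 13.4

13.4


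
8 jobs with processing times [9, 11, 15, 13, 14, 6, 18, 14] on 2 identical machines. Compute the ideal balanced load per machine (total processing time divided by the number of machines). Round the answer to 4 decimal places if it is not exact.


Total processing time = 9 + 11 + 15 + 13 + 14 + 6 + 18 + 14 = 100
Number of machines = 2
Ideal balanced load = 100 / 2 = 50.0

50.0


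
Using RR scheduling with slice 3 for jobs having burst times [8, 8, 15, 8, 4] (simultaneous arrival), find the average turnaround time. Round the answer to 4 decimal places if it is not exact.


Time quantum = 3
Execution trace:
  J1 runs 3 units, time = 3
  J2 runs 3 units, time = 6
  J3 runs 3 units, time = 9
  J4 runs 3 units, time = 12
  J5 runs 3 units, time = 15
  J1 runs 3 units, time = 18
  J2 runs 3 units, time = 21
  J3 runs 3 units, time = 24
  J4 runs 3 units, time = 27
  J5 runs 1 units, time = 28
  J1 runs 2 units, time = 30
  J2 runs 2 units, time = 32
  J3 runs 3 units, time = 35
  J4 runs 2 units, time = 37
  J3 runs 3 units, time = 40
  J3 runs 3 units, time = 43
Finish times: [30, 32, 43, 37, 28]
Average turnaround = 170/5 = 34.0

34.0


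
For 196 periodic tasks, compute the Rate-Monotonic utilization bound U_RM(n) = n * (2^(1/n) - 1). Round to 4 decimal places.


Compute 2^(1/196) = 1.0035427259
Subtract 1: 1.0035427259 - 1 = 0.0035427259
Multiply by n: 196 * 0.0035427259 = 0.6943742764
Round to 4 dp: 0.6944

0.6944


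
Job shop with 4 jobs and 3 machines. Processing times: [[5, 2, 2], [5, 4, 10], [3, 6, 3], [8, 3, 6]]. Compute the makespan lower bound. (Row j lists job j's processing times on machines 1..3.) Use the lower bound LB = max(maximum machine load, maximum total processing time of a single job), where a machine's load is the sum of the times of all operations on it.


Machine loads:
  Machine 1: 5 + 5 + 3 + 8 = 21
  Machine 2: 2 + 4 + 6 + 3 = 15
  Machine 3: 2 + 10 + 3 + 6 = 21
Max machine load = 21
Job totals:
  Job 1: 9
  Job 2: 19
  Job 3: 12
  Job 4: 17
Max job total = 19
Lower bound = max(21, 19) = 21

21


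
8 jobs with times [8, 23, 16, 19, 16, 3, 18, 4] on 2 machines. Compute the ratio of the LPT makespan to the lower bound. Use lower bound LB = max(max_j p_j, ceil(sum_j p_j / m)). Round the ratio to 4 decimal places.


LPT order: [23, 19, 18, 16, 16, 8, 4, 3]
Machine loads after assignment: [54, 53]
LPT makespan = 54
Lower bound = max(max_job, ceil(total/2)) = max(23, 54) = 54
Ratio = 54 / 54 = 1.0

1.0


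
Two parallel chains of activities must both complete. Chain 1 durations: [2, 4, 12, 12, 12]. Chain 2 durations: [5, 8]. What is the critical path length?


Path A total = 2 + 4 + 12 + 12 + 12 = 42
Path B total = 5 + 8 = 13
Critical path = longest path = max(42, 13) = 42

42


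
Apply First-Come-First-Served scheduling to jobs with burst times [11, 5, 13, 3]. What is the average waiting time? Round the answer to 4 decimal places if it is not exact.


FCFS order (as given): [11, 5, 13, 3]
Waiting times:
  Job 1: wait = 0
  Job 2: wait = 11
  Job 3: wait = 16
  Job 4: wait = 29
Sum of waiting times = 56
Average waiting time = 56/4 = 14.0

14.0


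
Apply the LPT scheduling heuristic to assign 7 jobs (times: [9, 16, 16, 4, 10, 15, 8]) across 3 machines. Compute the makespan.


Sort jobs in decreasing order (LPT): [16, 16, 15, 10, 9, 8, 4]
Assign each job to the least loaded machine:
  Machine 1: jobs [16, 9], load = 25
  Machine 2: jobs [16, 8, 4], load = 28
  Machine 3: jobs [15, 10], load = 25
Makespan = max load = 28

28


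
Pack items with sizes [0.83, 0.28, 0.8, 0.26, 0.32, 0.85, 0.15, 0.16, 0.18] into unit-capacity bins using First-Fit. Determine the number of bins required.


Place items sequentially using First-Fit:
  Item 0.83 -> new Bin 1
  Item 0.28 -> new Bin 2
  Item 0.8 -> new Bin 3
  Item 0.26 -> Bin 2 (now 0.54)
  Item 0.32 -> Bin 2 (now 0.86)
  Item 0.85 -> new Bin 4
  Item 0.15 -> Bin 1 (now 0.98)
  Item 0.16 -> Bin 3 (now 0.96)
  Item 0.18 -> new Bin 5
Total bins used = 5

5


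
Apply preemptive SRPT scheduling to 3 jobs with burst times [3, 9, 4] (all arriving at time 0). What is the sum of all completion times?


Since all jobs arrive at t=0, SRPT equals SPT ordering.
SPT order: [3, 4, 9]
Completion times:
  Job 1: p=3, C=3
  Job 2: p=4, C=7
  Job 3: p=9, C=16
Total completion time = 3 + 7 + 16 = 26

26


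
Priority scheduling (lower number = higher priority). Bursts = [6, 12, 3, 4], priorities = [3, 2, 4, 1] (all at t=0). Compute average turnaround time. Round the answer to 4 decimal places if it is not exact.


Sort by priority (ascending = highest first):
Order: [(1, 4), (2, 12), (3, 6), (4, 3)]
Completion times:
  Priority 1, burst=4, C=4
  Priority 2, burst=12, C=16
  Priority 3, burst=6, C=22
  Priority 4, burst=3, C=25
Average turnaround = 67/4 = 16.75

16.75


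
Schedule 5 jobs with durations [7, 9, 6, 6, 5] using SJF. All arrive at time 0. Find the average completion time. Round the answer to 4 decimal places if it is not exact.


SJF order (ascending): [5, 6, 6, 7, 9]
Completion times:
  Job 1: burst=5, C=5
  Job 2: burst=6, C=11
  Job 3: burst=6, C=17
  Job 4: burst=7, C=24
  Job 5: burst=9, C=33
Average completion = 90/5 = 18.0

18.0


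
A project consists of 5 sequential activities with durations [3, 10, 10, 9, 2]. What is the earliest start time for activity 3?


Activity 3 starts after activities 1 through 2 complete.
Predecessor durations: [3, 10]
ES = 3 + 10 = 13

13


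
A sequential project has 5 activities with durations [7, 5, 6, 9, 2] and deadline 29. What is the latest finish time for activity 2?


LF(activity 2) = deadline - sum of successor durations
Successors: activities 3 through 5 with durations [6, 9, 2]
Sum of successor durations = 17
LF = 29 - 17 = 12

12


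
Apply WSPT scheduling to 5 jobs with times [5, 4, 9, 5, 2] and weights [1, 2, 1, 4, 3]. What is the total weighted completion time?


Compute p/w ratios and sort ascending (WSPT): [(2, 3), (5, 4), (4, 2), (5, 1), (9, 1)]
Compute weighted completion times:
  Job (p=2,w=3): C=2, w*C=3*2=6
  Job (p=5,w=4): C=7, w*C=4*7=28
  Job (p=4,w=2): C=11, w*C=2*11=22
  Job (p=5,w=1): C=16, w*C=1*16=16
  Job (p=9,w=1): C=25, w*C=1*25=25
Total weighted completion time = 97

97


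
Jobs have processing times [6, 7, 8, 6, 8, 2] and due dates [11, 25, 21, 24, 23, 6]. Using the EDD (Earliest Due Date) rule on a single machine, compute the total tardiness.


Sort by due date (EDD order): [(2, 6), (6, 11), (8, 21), (8, 23), (6, 24), (7, 25)]
Compute completion times and tardiness:
  Job 1: p=2, d=6, C=2, tardiness=max(0,2-6)=0
  Job 2: p=6, d=11, C=8, tardiness=max(0,8-11)=0
  Job 3: p=8, d=21, C=16, tardiness=max(0,16-21)=0
  Job 4: p=8, d=23, C=24, tardiness=max(0,24-23)=1
  Job 5: p=6, d=24, C=30, tardiness=max(0,30-24)=6
  Job 6: p=7, d=25, C=37, tardiness=max(0,37-25)=12
Total tardiness = 19

19


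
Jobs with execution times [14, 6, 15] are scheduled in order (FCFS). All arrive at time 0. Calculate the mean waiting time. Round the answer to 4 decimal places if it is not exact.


FCFS order (as given): [14, 6, 15]
Waiting times:
  Job 1: wait = 0
  Job 2: wait = 14
  Job 3: wait = 20
Sum of waiting times = 34
Average waiting time = 34/3 = 11.3333

11.3333


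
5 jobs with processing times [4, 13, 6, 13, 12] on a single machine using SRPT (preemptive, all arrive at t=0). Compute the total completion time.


Since all jobs arrive at t=0, SRPT equals SPT ordering.
SPT order: [4, 6, 12, 13, 13]
Completion times:
  Job 1: p=4, C=4
  Job 2: p=6, C=10
  Job 3: p=12, C=22
  Job 4: p=13, C=35
  Job 5: p=13, C=48
Total completion time = 4 + 10 + 22 + 35 + 48 = 119

119


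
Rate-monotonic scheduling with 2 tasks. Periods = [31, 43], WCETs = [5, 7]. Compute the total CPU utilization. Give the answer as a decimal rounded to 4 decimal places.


Compute individual utilizations (exact fractions):
  Task 1: C/T = 5/31 (approx. 0.1613)
  Task 2: C/T = 7/43 (approx. 0.1628)
Total utilization U = 5/31 + 7/43 = 432/1333
Rounded to 4 decimal places: U = 0.3241
RM (Liu & Layland) bound for 2 tasks = 0.828427; compare with U = 432/1333 (approx. 0.324081)
U <= bound, so schedulable by RM sufficient condition.

0.3241


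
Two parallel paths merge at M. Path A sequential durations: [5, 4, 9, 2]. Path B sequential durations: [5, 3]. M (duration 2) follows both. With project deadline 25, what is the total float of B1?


Forward pass: ES(B1) = sum of predecessors on chain B = 0
EF = ES + duration = 0 + 5 = 5
Backward pass: LF(M) = deadline = 25; LS(M) = 25 - 2 = 23
LF(B1) = LS(M) - sum(successors on chain B) = 23 - 3 = 20
LS = LF - duration = 20 - 5 = 15
Total float = LS - ES = 15 - 0 = 15

15


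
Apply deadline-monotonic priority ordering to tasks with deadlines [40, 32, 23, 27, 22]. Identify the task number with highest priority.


Sort tasks by relative deadline (ascending):
  Task 5: deadline = 22
  Task 3: deadline = 23
  Task 4: deadline = 27
  Task 2: deadline = 32
  Task 1: deadline = 40
Priority order (highest first): [5, 3, 4, 2, 1]
Highest priority task = 5

5


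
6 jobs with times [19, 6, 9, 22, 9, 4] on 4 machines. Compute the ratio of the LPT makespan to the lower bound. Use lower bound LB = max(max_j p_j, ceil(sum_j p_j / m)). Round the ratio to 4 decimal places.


LPT order: [22, 19, 9, 9, 6, 4]
Machine loads after assignment: [22, 19, 15, 13]
LPT makespan = 22
Lower bound = max(max_job, ceil(total/4)) = max(22, 18) = 22
Ratio = 22 / 22 = 1.0

1.0


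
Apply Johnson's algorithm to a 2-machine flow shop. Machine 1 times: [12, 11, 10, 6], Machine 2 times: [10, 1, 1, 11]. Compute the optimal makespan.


Apply Johnson's rule:
  Group 1 (a <= b): [(4, 6, 11)]
  Group 2 (a > b): [(1, 12, 10), (2, 11, 1), (3, 10, 1)]
Optimal job order: [4, 1, 2, 3]
Schedule:
  Job 4: M1 done at 6, M2 done at 17
  Job 1: M1 done at 18, M2 done at 28
  Job 2: M1 done at 29, M2 done at 30
  Job 3: M1 done at 39, M2 done at 40
Makespan = 40

40


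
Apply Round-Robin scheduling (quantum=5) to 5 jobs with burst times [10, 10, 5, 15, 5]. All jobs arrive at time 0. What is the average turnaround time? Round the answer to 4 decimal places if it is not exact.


Time quantum = 5
Execution trace:
  J1 runs 5 units, time = 5
  J2 runs 5 units, time = 10
  J3 runs 5 units, time = 15
  J4 runs 5 units, time = 20
  J5 runs 5 units, time = 25
  J1 runs 5 units, time = 30
  J2 runs 5 units, time = 35
  J4 runs 5 units, time = 40
  J4 runs 5 units, time = 45
Finish times: [30, 35, 15, 45, 25]
Average turnaround = 150/5 = 30.0

30.0


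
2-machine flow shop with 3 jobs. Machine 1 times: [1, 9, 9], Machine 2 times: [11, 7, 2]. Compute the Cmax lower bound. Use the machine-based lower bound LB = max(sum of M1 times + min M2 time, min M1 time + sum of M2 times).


LB1 = sum(M1 times) + min(M2 times) = 19 + 2 = 21
LB2 = min(M1 times) + sum(M2 times) = 1 + 20 = 21
Lower bound = max(LB1, LB2) = max(21, 21) = 21

21


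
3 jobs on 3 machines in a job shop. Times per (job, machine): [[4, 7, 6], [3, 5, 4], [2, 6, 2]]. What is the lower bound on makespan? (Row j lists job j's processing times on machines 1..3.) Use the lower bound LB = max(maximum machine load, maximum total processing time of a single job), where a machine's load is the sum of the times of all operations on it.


Machine loads:
  Machine 1: 4 + 3 + 2 = 9
  Machine 2: 7 + 5 + 6 = 18
  Machine 3: 6 + 4 + 2 = 12
Max machine load = 18
Job totals:
  Job 1: 17
  Job 2: 12
  Job 3: 10
Max job total = 17
Lower bound = max(18, 17) = 18

18


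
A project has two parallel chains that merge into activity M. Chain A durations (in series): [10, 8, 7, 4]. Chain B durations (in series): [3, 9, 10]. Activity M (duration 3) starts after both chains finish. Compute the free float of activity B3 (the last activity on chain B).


ES(B3) = sum of predecessors on chain B = 12
EF(B3) = ES + duration = 12 + 10 = 22
Successor of B3 is M. ES(M) = max(sum(A), sum(B)) = max(29, 22) = 29
Free float = ES(successor) - EF(current) = 29 - 22 = 7

7


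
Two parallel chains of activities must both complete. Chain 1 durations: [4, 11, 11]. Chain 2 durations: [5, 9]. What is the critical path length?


Path A total = 4 + 11 + 11 = 26
Path B total = 5 + 9 = 14
Critical path = longest path = max(26, 14) = 26

26


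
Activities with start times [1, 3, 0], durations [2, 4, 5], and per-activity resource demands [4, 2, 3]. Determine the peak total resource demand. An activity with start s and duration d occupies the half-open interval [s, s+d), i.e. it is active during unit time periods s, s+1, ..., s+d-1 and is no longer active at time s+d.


Each activity i is active on [start_i, start_i + duration_i).
Compute total resource usage per time slot:
  t=0: active resources = [3], total = 3
  t=1: active resources = [4, 3], total = 7
  t=2: active resources = [4, 3], total = 7
  t=3: active resources = [2, 3], total = 5
  t=4: active resources = [2, 3], total = 5
  t=5: active resources = [2], total = 2
  t=6: active resources = [2], total = 2
Peak resource demand = 7

7


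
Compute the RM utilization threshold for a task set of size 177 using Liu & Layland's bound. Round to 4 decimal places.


Compute 2^(1/177) = 1.0039237636
Subtract 1: 1.0039237636 - 1 = 0.0039237636
Multiply by n: 177 * 0.0039237636 = 0.6945061572
Round to 4 dp: 0.6945

0.6945


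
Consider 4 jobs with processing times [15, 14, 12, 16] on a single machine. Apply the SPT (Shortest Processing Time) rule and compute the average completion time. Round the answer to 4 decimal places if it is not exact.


Sort jobs by processing time (SPT order): [12, 14, 15, 16]
Compute completion times sequentially:
  Job 1: processing = 12, completes at 12
  Job 2: processing = 14, completes at 26
  Job 3: processing = 15, completes at 41
  Job 4: processing = 16, completes at 57
Sum of completion times = 136
Average completion time = 136/4 = 34.0

34.0


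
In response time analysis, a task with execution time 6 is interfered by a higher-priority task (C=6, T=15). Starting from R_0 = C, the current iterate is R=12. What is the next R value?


R_next = C + ceil(R_prev / T_hp) * C_hp
ceil(12 / 15) = ceil(0.8) = 1
Interference = 1 * 6 = 6
R_next = 6 + 6 = 12
R_next = R_prev, so the iteration has converged (response time = 12).

12


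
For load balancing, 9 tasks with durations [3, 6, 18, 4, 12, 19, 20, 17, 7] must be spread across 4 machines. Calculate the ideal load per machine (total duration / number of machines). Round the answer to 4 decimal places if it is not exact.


Total processing time = 3 + 6 + 18 + 4 + 12 + 19 + 20 + 17 + 7 = 106
Number of machines = 4
Ideal balanced load = 106 / 4 = 26.5

26.5


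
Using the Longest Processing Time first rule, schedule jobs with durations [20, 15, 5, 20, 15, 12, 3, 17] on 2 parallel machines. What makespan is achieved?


Sort jobs in decreasing order (LPT): [20, 20, 17, 15, 15, 12, 5, 3]
Assign each job to the least loaded machine:
  Machine 1: jobs [20, 17, 12, 5], load = 54
  Machine 2: jobs [20, 15, 15, 3], load = 53
Makespan = max load = 54

54


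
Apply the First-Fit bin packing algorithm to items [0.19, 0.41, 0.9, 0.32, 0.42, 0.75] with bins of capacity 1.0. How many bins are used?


Place items sequentially using First-Fit:
  Item 0.19 -> new Bin 1
  Item 0.41 -> Bin 1 (now 0.6)
  Item 0.9 -> new Bin 2
  Item 0.32 -> Bin 1 (now 0.92)
  Item 0.42 -> new Bin 3
  Item 0.75 -> new Bin 4
Total bins used = 4

4


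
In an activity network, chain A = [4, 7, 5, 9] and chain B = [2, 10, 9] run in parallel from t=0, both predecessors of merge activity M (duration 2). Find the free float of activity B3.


ES(B3) = sum of predecessors on chain B = 12
EF(B3) = ES + duration = 12 + 9 = 21
Successor of B3 is M. ES(M) = max(sum(A), sum(B)) = max(25, 21) = 25
Free float = ES(successor) - EF(current) = 25 - 21 = 4

4


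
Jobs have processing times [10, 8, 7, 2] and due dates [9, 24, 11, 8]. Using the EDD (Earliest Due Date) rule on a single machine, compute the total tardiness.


Sort by due date (EDD order): [(2, 8), (10, 9), (7, 11), (8, 24)]
Compute completion times and tardiness:
  Job 1: p=2, d=8, C=2, tardiness=max(0,2-8)=0
  Job 2: p=10, d=9, C=12, tardiness=max(0,12-9)=3
  Job 3: p=7, d=11, C=19, tardiness=max(0,19-11)=8
  Job 4: p=8, d=24, C=27, tardiness=max(0,27-24)=3
Total tardiness = 14

14


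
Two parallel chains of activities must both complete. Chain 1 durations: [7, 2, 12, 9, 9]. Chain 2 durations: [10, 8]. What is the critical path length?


Path A total = 7 + 2 + 12 + 9 + 9 = 39
Path B total = 10 + 8 = 18
Critical path = longest path = max(39, 18) = 39

39


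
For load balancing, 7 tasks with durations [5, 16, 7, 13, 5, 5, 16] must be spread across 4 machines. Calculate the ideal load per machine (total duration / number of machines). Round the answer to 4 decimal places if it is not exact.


Total processing time = 5 + 16 + 7 + 13 + 5 + 5 + 16 = 67
Number of machines = 4
Ideal balanced load = 67 / 4 = 16.75

16.75


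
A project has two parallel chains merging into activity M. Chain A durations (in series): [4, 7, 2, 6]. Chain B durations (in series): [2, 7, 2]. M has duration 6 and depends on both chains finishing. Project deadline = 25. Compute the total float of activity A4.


Forward pass: ES(A4) = sum of predecessors on chain A = 13
EF = ES + duration = 13 + 6 = 19
Backward pass: LF(M) = deadline = 25; LS(M) = 25 - 6 = 19
LF(A4) = LS(M) - sum(successors on chain A) = 19 - 0 = 19
LS = LF - duration = 19 - 6 = 13
Total float = LS - ES = 13 - 13 = 0

0


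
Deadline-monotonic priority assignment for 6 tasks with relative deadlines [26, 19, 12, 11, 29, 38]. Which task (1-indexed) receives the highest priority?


Sort tasks by relative deadline (ascending):
  Task 4: deadline = 11
  Task 3: deadline = 12
  Task 2: deadline = 19
  Task 1: deadline = 26
  Task 5: deadline = 29
  Task 6: deadline = 38
Priority order (highest first): [4, 3, 2, 1, 5, 6]
Highest priority task = 4

4


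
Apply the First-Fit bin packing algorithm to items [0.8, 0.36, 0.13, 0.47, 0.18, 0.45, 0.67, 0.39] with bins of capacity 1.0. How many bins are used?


Place items sequentially using First-Fit:
  Item 0.8 -> new Bin 1
  Item 0.36 -> new Bin 2
  Item 0.13 -> Bin 1 (now 0.93)
  Item 0.47 -> Bin 2 (now 0.83)
  Item 0.18 -> new Bin 3
  Item 0.45 -> Bin 3 (now 0.63)
  Item 0.67 -> new Bin 4
  Item 0.39 -> new Bin 5
Total bins used = 5

5


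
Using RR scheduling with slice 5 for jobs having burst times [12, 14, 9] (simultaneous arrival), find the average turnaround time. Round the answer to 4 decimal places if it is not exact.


Time quantum = 5
Execution trace:
  J1 runs 5 units, time = 5
  J2 runs 5 units, time = 10
  J3 runs 5 units, time = 15
  J1 runs 5 units, time = 20
  J2 runs 5 units, time = 25
  J3 runs 4 units, time = 29
  J1 runs 2 units, time = 31
  J2 runs 4 units, time = 35
Finish times: [31, 35, 29]
Average turnaround = 95/3 = 31.6667

31.6667


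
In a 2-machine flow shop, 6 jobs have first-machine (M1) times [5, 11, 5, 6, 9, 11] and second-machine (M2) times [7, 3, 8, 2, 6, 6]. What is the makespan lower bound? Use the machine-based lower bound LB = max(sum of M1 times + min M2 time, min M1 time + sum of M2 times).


LB1 = sum(M1 times) + min(M2 times) = 47 + 2 = 49
LB2 = min(M1 times) + sum(M2 times) = 5 + 32 = 37
Lower bound = max(LB1, LB2) = max(49, 37) = 49

49


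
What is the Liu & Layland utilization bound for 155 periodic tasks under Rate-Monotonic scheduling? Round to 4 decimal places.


Compute 2^(1/155) = 1.0044819312
Subtract 1: 1.0044819312 - 1 = 0.0044819312
Multiply by n: 155 * 0.0044819312 = 0.6946993360
Round to 4 dp: 0.6947

0.6947


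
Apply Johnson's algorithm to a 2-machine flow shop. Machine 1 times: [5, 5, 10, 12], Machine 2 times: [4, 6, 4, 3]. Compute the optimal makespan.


Apply Johnson's rule:
  Group 1 (a <= b): [(2, 5, 6)]
  Group 2 (a > b): [(1, 5, 4), (3, 10, 4), (4, 12, 3)]
Optimal job order: [2, 1, 3, 4]
Schedule:
  Job 2: M1 done at 5, M2 done at 11
  Job 1: M1 done at 10, M2 done at 15
  Job 3: M1 done at 20, M2 done at 24
  Job 4: M1 done at 32, M2 done at 35
Makespan = 35

35


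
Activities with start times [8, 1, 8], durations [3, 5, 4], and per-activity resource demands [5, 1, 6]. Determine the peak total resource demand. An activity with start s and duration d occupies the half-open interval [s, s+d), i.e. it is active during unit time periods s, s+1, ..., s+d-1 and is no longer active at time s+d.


Each activity i is active on [start_i, start_i + duration_i).
Compute total resource usage per time slot:
  t=0: active resources = [], total = 0
  t=1: active resources = [1], total = 1
  t=2: active resources = [1], total = 1
  t=3: active resources = [1], total = 1
  t=4: active resources = [1], total = 1
  t=5: active resources = [1], total = 1
  t=6: active resources = [], total = 0
  t=7: active resources = [], total = 0
  t=8: active resources = [5, 6], total = 11
  t=9: active resources = [5, 6], total = 11
  t=10: active resources = [5, 6], total = 11
  t=11: active resources = [6], total = 6
Peak resource demand = 11

11


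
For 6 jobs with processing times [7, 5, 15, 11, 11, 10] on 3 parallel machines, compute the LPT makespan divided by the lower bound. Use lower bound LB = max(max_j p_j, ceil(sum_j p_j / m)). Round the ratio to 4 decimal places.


LPT order: [15, 11, 11, 10, 7, 5]
Machine loads after assignment: [20, 21, 18]
LPT makespan = 21
Lower bound = max(max_job, ceil(total/3)) = max(15, 20) = 20
Ratio = 21 / 20 = 1.05

1.05


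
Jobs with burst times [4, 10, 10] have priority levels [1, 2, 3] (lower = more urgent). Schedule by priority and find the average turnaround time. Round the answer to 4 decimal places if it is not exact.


Sort by priority (ascending = highest first):
Order: [(1, 4), (2, 10), (3, 10)]
Completion times:
  Priority 1, burst=4, C=4
  Priority 2, burst=10, C=14
  Priority 3, burst=10, C=24
Average turnaround = 42/3 = 14.0

14.0


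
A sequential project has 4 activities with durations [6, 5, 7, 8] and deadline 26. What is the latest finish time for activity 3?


LF(activity 3) = deadline - sum of successor durations
Successors: activities 4 through 4 with durations [8]
Sum of successor durations = 8
LF = 26 - 8 = 18

18


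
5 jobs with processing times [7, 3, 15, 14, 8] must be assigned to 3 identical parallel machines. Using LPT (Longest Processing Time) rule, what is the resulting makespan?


Sort jobs in decreasing order (LPT): [15, 14, 8, 7, 3]
Assign each job to the least loaded machine:
  Machine 1: jobs [15], load = 15
  Machine 2: jobs [14, 3], load = 17
  Machine 3: jobs [8, 7], load = 15
Makespan = max load = 17

17


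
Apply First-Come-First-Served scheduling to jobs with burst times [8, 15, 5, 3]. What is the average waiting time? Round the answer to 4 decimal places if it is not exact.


FCFS order (as given): [8, 15, 5, 3]
Waiting times:
  Job 1: wait = 0
  Job 2: wait = 8
  Job 3: wait = 23
  Job 4: wait = 28
Sum of waiting times = 59
Average waiting time = 59/4 = 14.75

14.75


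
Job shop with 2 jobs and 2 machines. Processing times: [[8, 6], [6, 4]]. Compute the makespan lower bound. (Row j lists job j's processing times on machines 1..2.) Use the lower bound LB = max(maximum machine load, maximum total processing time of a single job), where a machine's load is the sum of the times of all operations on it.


Machine loads:
  Machine 1: 8 + 6 = 14
  Machine 2: 6 + 4 = 10
Max machine load = 14
Job totals:
  Job 1: 14
  Job 2: 10
Max job total = 14
Lower bound = max(14, 14) = 14

14


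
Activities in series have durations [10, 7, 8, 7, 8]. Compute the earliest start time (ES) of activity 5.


Activity 5 starts after activities 1 through 4 complete.
Predecessor durations: [10, 7, 8, 7]
ES = 10 + 7 + 8 + 7 = 32

32


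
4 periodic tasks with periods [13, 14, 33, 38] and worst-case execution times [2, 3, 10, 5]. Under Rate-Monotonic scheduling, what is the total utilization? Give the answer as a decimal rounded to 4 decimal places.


Compute individual utilizations (exact fractions):
  Task 1: C/T = 2/13 (approx. 0.1538)
  Task 2: C/T = 3/14 (approx. 0.2143)
  Task 3: C/T = 10/33 (approx. 0.303)
  Task 4: C/T = 5/38 (approx. 0.1316)
Total utilization U = 2/13 + 3/14 + 10/33 + 5/38 = 45802/57057
Rounded to 4 decimal places: U = 0.8027
RM (Liu & Layland) bound for 4 tasks = 0.756828; compare with U = 45802/57057 (approx. 0.802741)
bound < U <= 1, so the RM sufficient condition is not met (inconclusive; an exact test such as response-time analysis is needed).

0.8027


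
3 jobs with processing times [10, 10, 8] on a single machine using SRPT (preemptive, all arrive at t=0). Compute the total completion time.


Since all jobs arrive at t=0, SRPT equals SPT ordering.
SPT order: [8, 10, 10]
Completion times:
  Job 1: p=8, C=8
  Job 2: p=10, C=18
  Job 3: p=10, C=28
Total completion time = 8 + 18 + 28 = 54

54


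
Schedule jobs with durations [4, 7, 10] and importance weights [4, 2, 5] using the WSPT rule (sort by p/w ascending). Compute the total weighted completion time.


Compute p/w ratios and sort ascending (WSPT): [(4, 4), (10, 5), (7, 2)]
Compute weighted completion times:
  Job (p=4,w=4): C=4, w*C=4*4=16
  Job (p=10,w=5): C=14, w*C=5*14=70
  Job (p=7,w=2): C=21, w*C=2*21=42
Total weighted completion time = 128

128


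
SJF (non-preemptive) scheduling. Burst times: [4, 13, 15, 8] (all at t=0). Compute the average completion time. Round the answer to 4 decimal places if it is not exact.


SJF order (ascending): [4, 8, 13, 15]
Completion times:
  Job 1: burst=4, C=4
  Job 2: burst=8, C=12
  Job 3: burst=13, C=25
  Job 4: burst=15, C=40
Average completion = 81/4 = 20.25

20.25


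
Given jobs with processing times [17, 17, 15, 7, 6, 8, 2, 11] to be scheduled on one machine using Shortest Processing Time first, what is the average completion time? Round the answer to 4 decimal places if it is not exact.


Sort jobs by processing time (SPT order): [2, 6, 7, 8, 11, 15, 17, 17]
Compute completion times sequentially:
  Job 1: processing = 2, completes at 2
  Job 2: processing = 6, completes at 8
  Job 3: processing = 7, completes at 15
  Job 4: processing = 8, completes at 23
  Job 5: processing = 11, completes at 34
  Job 6: processing = 15, completes at 49
  Job 7: processing = 17, completes at 66
  Job 8: processing = 17, completes at 83
Sum of completion times = 280
Average completion time = 280/8 = 35.0

35.0


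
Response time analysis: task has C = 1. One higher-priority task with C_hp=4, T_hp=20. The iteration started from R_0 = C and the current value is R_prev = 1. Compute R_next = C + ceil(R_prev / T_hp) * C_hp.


R_next = C + ceil(R_prev / T_hp) * C_hp
ceil(1 / 20) = ceil(0.05) = 1
Interference = 1 * 4 = 4
R_next = 1 + 4 = 5

5


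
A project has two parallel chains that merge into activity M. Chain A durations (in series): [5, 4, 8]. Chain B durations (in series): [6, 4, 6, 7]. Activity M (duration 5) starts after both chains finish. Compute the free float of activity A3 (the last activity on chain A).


ES(A3) = sum of predecessors on chain A = 9
EF(A3) = ES + duration = 9 + 8 = 17
Successor of A3 is M. ES(M) = max(sum(A), sum(B)) = max(17, 23) = 23
Free float = ES(successor) - EF(current) = 23 - 17 = 6

6


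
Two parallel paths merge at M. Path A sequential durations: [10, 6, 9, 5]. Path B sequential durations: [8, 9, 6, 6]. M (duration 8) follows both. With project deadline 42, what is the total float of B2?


Forward pass: ES(B2) = sum of predecessors on chain B = 8
EF = ES + duration = 8 + 9 = 17
Backward pass: LF(M) = deadline = 42; LS(M) = 42 - 8 = 34
LF(B2) = LS(M) - sum(successors on chain B) = 34 - 12 = 22
LS = LF - duration = 22 - 9 = 13
Total float = LS - ES = 13 - 8 = 5

5


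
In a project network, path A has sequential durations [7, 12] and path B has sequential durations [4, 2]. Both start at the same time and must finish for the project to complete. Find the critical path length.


Path A total = 7 + 12 = 19
Path B total = 4 + 2 = 6
Critical path = longest path = max(19, 6) = 19

19


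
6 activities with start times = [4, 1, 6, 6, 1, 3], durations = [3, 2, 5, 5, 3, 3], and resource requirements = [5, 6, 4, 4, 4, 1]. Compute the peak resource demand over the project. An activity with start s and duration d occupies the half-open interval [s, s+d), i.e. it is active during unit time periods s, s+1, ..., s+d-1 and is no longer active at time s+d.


Each activity i is active on [start_i, start_i + duration_i).
Compute total resource usage per time slot:
  t=0: active resources = [], total = 0
  t=1: active resources = [6, 4], total = 10
  t=2: active resources = [6, 4], total = 10
  t=3: active resources = [4, 1], total = 5
  t=4: active resources = [5, 1], total = 6
  t=5: active resources = [5, 1], total = 6
  t=6: active resources = [5, 4, 4], total = 13
  t=7: active resources = [4, 4], total = 8
  t=8: active resources = [4, 4], total = 8
  t=9: active resources = [4, 4], total = 8
  t=10: active resources = [4, 4], total = 8
Peak resource demand = 13

13


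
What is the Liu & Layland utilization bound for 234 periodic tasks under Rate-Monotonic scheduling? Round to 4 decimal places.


Compute 2^(1/234) = 1.0029665590
Subtract 1: 1.0029665590 - 1 = 0.0029665590
Multiply by n: 234 * 0.0029665590 = 0.6941748060
Round to 4 dp: 0.6942

0.6942


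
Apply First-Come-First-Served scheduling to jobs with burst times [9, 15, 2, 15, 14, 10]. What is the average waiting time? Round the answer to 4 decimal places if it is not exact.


FCFS order (as given): [9, 15, 2, 15, 14, 10]
Waiting times:
  Job 1: wait = 0
  Job 2: wait = 9
  Job 3: wait = 24
  Job 4: wait = 26
  Job 5: wait = 41
  Job 6: wait = 55
Sum of waiting times = 155
Average waiting time = 155/6 = 25.8333

25.8333


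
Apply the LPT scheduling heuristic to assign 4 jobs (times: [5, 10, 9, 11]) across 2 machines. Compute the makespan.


Sort jobs in decreasing order (LPT): [11, 10, 9, 5]
Assign each job to the least loaded machine:
  Machine 1: jobs [11, 5], load = 16
  Machine 2: jobs [10, 9], load = 19
Makespan = max load = 19

19


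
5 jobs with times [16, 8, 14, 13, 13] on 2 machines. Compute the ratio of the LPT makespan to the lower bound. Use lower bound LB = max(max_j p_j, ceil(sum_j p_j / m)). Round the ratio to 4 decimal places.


LPT order: [16, 14, 13, 13, 8]
Machine loads after assignment: [29, 35]
LPT makespan = 35
Lower bound = max(max_job, ceil(total/2)) = max(16, 32) = 32
Ratio = 35 / 32 = 1.0938

1.0938


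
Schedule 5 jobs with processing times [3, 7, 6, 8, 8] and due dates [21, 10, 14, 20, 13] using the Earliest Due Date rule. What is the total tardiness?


Sort by due date (EDD order): [(7, 10), (8, 13), (6, 14), (8, 20), (3, 21)]
Compute completion times and tardiness:
  Job 1: p=7, d=10, C=7, tardiness=max(0,7-10)=0
  Job 2: p=8, d=13, C=15, tardiness=max(0,15-13)=2
  Job 3: p=6, d=14, C=21, tardiness=max(0,21-14)=7
  Job 4: p=8, d=20, C=29, tardiness=max(0,29-20)=9
  Job 5: p=3, d=21, C=32, tardiness=max(0,32-21)=11
Total tardiness = 29

29


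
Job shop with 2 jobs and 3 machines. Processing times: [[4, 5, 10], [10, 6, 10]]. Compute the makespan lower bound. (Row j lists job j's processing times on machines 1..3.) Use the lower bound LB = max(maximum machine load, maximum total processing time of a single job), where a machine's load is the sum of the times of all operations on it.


Machine loads:
  Machine 1: 4 + 10 = 14
  Machine 2: 5 + 6 = 11
  Machine 3: 10 + 10 = 20
Max machine load = 20
Job totals:
  Job 1: 19
  Job 2: 26
Max job total = 26
Lower bound = max(20, 26) = 26

26


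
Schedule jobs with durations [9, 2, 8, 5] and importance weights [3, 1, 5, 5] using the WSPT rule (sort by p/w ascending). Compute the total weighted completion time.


Compute p/w ratios and sort ascending (WSPT): [(5, 5), (8, 5), (2, 1), (9, 3)]
Compute weighted completion times:
  Job (p=5,w=5): C=5, w*C=5*5=25
  Job (p=8,w=5): C=13, w*C=5*13=65
  Job (p=2,w=1): C=15, w*C=1*15=15
  Job (p=9,w=3): C=24, w*C=3*24=72
Total weighted completion time = 177

177


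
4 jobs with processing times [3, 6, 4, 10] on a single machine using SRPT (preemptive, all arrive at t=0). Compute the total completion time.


Since all jobs arrive at t=0, SRPT equals SPT ordering.
SPT order: [3, 4, 6, 10]
Completion times:
  Job 1: p=3, C=3
  Job 2: p=4, C=7
  Job 3: p=6, C=13
  Job 4: p=10, C=23
Total completion time = 3 + 7 + 13 + 23 = 46

46


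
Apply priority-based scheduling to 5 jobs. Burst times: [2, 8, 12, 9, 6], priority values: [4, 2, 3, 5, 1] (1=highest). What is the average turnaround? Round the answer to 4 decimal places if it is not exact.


Sort by priority (ascending = highest first):
Order: [(1, 6), (2, 8), (3, 12), (4, 2), (5, 9)]
Completion times:
  Priority 1, burst=6, C=6
  Priority 2, burst=8, C=14
  Priority 3, burst=12, C=26
  Priority 4, burst=2, C=28
  Priority 5, burst=9, C=37
Average turnaround = 111/5 = 22.2

22.2


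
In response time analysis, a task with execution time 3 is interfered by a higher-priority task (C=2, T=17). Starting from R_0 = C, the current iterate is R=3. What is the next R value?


R_next = C + ceil(R_prev / T_hp) * C_hp
ceil(3 / 17) = ceil(0.1765) = 1
Interference = 1 * 2 = 2
R_next = 3 + 2 = 5

5


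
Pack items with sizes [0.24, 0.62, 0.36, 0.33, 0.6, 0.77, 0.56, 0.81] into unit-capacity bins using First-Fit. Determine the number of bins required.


Place items sequentially using First-Fit:
  Item 0.24 -> new Bin 1
  Item 0.62 -> Bin 1 (now 0.86)
  Item 0.36 -> new Bin 2
  Item 0.33 -> Bin 2 (now 0.69)
  Item 0.6 -> new Bin 3
  Item 0.77 -> new Bin 4
  Item 0.56 -> new Bin 5
  Item 0.81 -> new Bin 6
Total bins used = 6

6


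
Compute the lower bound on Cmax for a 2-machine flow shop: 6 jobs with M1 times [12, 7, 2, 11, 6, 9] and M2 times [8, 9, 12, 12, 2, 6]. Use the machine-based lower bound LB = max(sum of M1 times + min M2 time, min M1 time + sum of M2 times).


LB1 = sum(M1 times) + min(M2 times) = 47 + 2 = 49
LB2 = min(M1 times) + sum(M2 times) = 2 + 49 = 51
Lower bound = max(LB1, LB2) = max(49, 51) = 51

51


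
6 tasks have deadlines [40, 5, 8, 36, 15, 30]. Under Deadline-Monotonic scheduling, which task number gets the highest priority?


Sort tasks by relative deadline (ascending):
  Task 2: deadline = 5
  Task 3: deadline = 8
  Task 5: deadline = 15
  Task 6: deadline = 30
  Task 4: deadline = 36
  Task 1: deadline = 40
Priority order (highest first): [2, 3, 5, 6, 4, 1]
Highest priority task = 2

2


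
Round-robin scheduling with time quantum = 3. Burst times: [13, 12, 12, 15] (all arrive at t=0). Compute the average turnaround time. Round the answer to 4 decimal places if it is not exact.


Time quantum = 3
Execution trace:
  J1 runs 3 units, time = 3
  J2 runs 3 units, time = 6
  J3 runs 3 units, time = 9
  J4 runs 3 units, time = 12
  J1 runs 3 units, time = 15
  J2 runs 3 units, time = 18
  J3 runs 3 units, time = 21
  J4 runs 3 units, time = 24
  J1 runs 3 units, time = 27
  J2 runs 3 units, time = 30
  J3 runs 3 units, time = 33
  J4 runs 3 units, time = 36
  J1 runs 3 units, time = 39
  J2 runs 3 units, time = 42
  J3 runs 3 units, time = 45
  J4 runs 3 units, time = 48
  J1 runs 1 units, time = 49
  J4 runs 3 units, time = 52
Finish times: [49, 42, 45, 52]
Average turnaround = 188/4 = 47.0

47.0


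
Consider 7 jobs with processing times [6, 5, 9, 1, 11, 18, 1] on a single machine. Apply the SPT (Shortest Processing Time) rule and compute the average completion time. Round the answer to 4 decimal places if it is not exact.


Sort jobs by processing time (SPT order): [1, 1, 5, 6, 9, 11, 18]
Compute completion times sequentially:
  Job 1: processing = 1, completes at 1
  Job 2: processing = 1, completes at 2
  Job 3: processing = 5, completes at 7
  Job 4: processing = 6, completes at 13
  Job 5: processing = 9, completes at 22
  Job 6: processing = 11, completes at 33
  Job 7: processing = 18, completes at 51
Sum of completion times = 129
Average completion time = 129/7 = 18.4286

18.4286


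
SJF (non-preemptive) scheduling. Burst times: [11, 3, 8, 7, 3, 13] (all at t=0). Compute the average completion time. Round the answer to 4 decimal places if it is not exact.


SJF order (ascending): [3, 3, 7, 8, 11, 13]
Completion times:
  Job 1: burst=3, C=3
  Job 2: burst=3, C=6
  Job 3: burst=7, C=13
  Job 4: burst=8, C=21
  Job 5: burst=11, C=32
  Job 6: burst=13, C=45
Average completion = 120/6 = 20.0

20.0


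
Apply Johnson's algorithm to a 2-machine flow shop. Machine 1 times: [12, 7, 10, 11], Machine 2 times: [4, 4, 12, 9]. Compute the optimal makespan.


Apply Johnson's rule:
  Group 1 (a <= b): [(3, 10, 12)]
  Group 2 (a > b): [(4, 11, 9), (1, 12, 4), (2, 7, 4)]
Optimal job order: [3, 4, 1, 2]
Schedule:
  Job 3: M1 done at 10, M2 done at 22
  Job 4: M1 done at 21, M2 done at 31
  Job 1: M1 done at 33, M2 done at 37
  Job 2: M1 done at 40, M2 done at 44
Makespan = 44

44


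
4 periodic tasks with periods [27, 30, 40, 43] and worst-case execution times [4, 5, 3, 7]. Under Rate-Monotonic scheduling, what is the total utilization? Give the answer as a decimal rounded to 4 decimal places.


Compute individual utilizations (exact fractions):
  Task 1: C/T = 4/27 (approx. 0.1481)
  Task 2: C/T = 5/30 = 1/6 (approx. 0.1667)
  Task 3: C/T = 3/40 (approx. 0.075)
  Task 4: C/T = 7/43 (approx. 0.1628)
Total utilization U = 4/27 + 1/6 + 3/40 + 7/43 = 25663/46440
Rounded to 4 decimal places: U = 0.5526
RM (Liu & Layland) bound for 4 tasks = 0.756828; compare with U = 25663/46440 (approx. 0.552606)
U <= bound, so schedulable by RM sufficient condition.

0.5526


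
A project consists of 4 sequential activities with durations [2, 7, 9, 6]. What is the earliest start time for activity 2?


Activity 2 starts after activities 1 through 1 complete.
Predecessor durations: [2]
ES = 2 = 2

2


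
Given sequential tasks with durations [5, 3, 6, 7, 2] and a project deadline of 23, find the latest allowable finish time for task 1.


LF(activity 1) = deadline - sum of successor durations
Successors: activities 2 through 5 with durations [3, 6, 7, 2]
Sum of successor durations = 18
LF = 23 - 18 = 5

5
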